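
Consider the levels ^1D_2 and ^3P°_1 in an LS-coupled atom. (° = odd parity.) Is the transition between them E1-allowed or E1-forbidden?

Initial level: S=0, L=2, J=2, parity even. Final level: S=1, L=1, J=1, parity odd.
Parity must change: even → odd — ok.
ΔS = 0: S: 0 → 1 — fails.
ΔL = 0, ±1 (not L=0↔0): L: 2 → 1, ΔL = -1 — ok.
ΔJ = 0, ±1 (not J=0↔0): J: 2 → 1, ΔJ = -1 — ok.
Rule(s) violated: ΔS.

forbidden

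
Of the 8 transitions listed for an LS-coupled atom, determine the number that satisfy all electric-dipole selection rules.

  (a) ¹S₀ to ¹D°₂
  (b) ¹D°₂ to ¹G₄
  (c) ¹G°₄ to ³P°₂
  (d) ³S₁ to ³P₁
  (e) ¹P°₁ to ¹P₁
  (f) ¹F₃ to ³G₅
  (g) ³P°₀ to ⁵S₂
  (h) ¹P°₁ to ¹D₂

(a) forbidden (ΔL, ΔJ fail)
(b) forbidden (ΔL, ΔJ fail)
(c) forbidden (parity, ΔS, ΔL, ΔJ fail)
(d) forbidden (parity fails)
(e) allowed
(f) forbidden (parity, ΔS, ΔJ fail)
(g) forbidden (ΔS, ΔJ fail)
(h) allowed
Total allowed: 2 of 8.

2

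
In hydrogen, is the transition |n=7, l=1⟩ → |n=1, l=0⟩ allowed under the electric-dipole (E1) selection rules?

l: 1 → 0 (Δl = -1). Δl = ±1 ✓.
All E1 selection rules are satisfied.

allowed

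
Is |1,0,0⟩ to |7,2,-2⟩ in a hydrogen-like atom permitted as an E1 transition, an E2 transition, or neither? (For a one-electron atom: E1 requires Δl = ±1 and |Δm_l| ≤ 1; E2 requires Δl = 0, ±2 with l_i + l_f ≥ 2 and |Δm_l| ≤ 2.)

Δl = 2 − 0 = +2; l_i + l_f = 2.
Δm_l = -2.
E1 (Δl = ±1, |Δm_l| ≤ 1): not satisfied.
E2 (Δl = 0,±2, l_i+l_f ≥ 2, |Δm_l| ≤ 2): satisfied.

E2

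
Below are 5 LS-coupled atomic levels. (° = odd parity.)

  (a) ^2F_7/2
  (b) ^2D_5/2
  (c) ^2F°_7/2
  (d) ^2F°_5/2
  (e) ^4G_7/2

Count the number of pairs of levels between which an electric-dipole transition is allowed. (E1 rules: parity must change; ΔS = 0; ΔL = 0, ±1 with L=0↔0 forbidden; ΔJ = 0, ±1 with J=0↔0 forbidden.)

4

(a)–(b): forbidden (parity).
(a)–(c): allowed.
(a)–(d): allowed.
(a)–(e): forbidden (parity, ΔS).
(b)–(c): allowed.
(b)–(d): allowed.
(b)–(e): forbidden (parity, ΔS, ΔL).
(c)–(d): forbidden (parity).
(c)–(e): forbidden (ΔS).
(d)–(e): forbidden (ΔS).
Allowed pairs: 4 of 10.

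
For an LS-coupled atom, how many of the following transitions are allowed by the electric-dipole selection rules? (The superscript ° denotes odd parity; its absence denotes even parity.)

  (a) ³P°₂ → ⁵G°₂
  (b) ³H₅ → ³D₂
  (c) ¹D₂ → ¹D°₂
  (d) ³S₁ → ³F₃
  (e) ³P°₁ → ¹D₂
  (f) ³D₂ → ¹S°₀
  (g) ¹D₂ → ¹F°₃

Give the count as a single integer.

(a) forbidden (parity, ΔS, ΔL fail)
(b) forbidden (parity, ΔL, ΔJ fail)
(c) allowed
(d) forbidden (parity, ΔL, ΔJ fail)
(e) forbidden (ΔS fails)
(f) forbidden (ΔS, ΔL, ΔJ fail)
(g) allowed
Total allowed: 2 of 7.

2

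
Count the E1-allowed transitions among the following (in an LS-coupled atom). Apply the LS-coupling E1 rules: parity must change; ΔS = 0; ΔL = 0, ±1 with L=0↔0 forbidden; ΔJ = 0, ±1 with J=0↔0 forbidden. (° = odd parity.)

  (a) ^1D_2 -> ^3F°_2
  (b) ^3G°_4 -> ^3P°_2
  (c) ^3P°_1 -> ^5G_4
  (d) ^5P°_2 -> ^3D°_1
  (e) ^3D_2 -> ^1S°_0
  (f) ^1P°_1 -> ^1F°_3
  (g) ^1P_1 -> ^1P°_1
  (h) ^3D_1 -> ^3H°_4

(a) forbidden (ΔS fails)
(b) forbidden (parity, ΔL, ΔJ fail)
(c) forbidden (ΔS, ΔL, ΔJ fail)
(d) forbidden (parity, ΔS fail)
(e) forbidden (ΔS, ΔL, ΔJ fail)
(f) forbidden (parity, ΔL, ΔJ fail)
(g) allowed
(h) forbidden (ΔL, ΔJ fail)
Total allowed: 1 of 8.

1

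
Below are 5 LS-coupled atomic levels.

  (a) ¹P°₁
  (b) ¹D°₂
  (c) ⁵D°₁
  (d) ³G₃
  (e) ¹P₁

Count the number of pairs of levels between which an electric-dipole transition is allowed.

2

(a)–(b): forbidden (parity).
(a)–(c): forbidden (parity, ΔS).
(a)–(d): forbidden (ΔS, ΔL, ΔJ).
(a)–(e): allowed.
(b)–(c): forbidden (parity, ΔS).
(b)–(d): forbidden (ΔS, ΔL).
(b)–(e): allowed.
(c)–(d): forbidden (ΔS, ΔL, ΔJ).
(c)–(e): forbidden (ΔS).
(d)–(e): forbidden (parity, ΔS, ΔL, ΔJ).
Allowed pairs: 2 of 10.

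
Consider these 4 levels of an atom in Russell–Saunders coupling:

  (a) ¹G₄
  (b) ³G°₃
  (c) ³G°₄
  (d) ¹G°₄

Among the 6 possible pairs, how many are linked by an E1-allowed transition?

1

(a)–(b): forbidden (ΔS).
(a)–(c): forbidden (ΔS).
(a)–(d): allowed.
(b)–(c): forbidden (parity).
(b)–(d): forbidden (parity, ΔS).
(c)–(d): forbidden (parity, ΔS).
Allowed pairs: 1 of 6.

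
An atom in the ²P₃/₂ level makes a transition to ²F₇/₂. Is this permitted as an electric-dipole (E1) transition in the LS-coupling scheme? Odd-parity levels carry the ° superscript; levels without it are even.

forbidden

Parity must change: even → even — fails.
ΔJ = 0, ±1 (not J=0↔0): J: 3/2 → 7/2, ΔJ = +2 — fails.
ΔL = 0, ±1 (not L=0↔0): L: 1 → 3, ΔL = +2 — fails.
ΔS = 0: S: 1/2 → 1/2 — ok.
Rule(s) violated: parity, ΔL, ΔJ.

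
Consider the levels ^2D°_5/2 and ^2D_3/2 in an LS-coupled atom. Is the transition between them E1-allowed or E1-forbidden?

allowed

ΔS = 0: S: 1/2 → 1/2 — passes.
ΔJ = 0, ±1 (not J=0↔0): J: 5/2 → 3/2, ΔJ = -1 — passes.
ΔL = 0, ±1 (not L=0↔0): L: 2 → 2, ΔL = +0 — passes.
Parity must change: odd → even — passes.
All four E1 rules are satisfied.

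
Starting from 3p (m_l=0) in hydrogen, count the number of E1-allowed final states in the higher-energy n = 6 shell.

E1 requires Δl = ±1, so l_f ∈ {0, 2}; with 0 ≤ l_f ≤ n_f−1 = 5, the allowed l_f values are {0, 2}.
For l_f = 0: m_f ∈ {m_i−1, m_i, m_i+1} ∩ [−0, 0] = {0} → 1 state.
For l_f = 2: m_f ∈ {m_i−1, m_i, m_i+1} ∩ [−2, 2] = {-1, 0, 1} → 3 states.
Total: 4.

4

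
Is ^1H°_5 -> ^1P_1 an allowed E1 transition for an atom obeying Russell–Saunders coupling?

Parity must change: odd → even — passes.
ΔS = 0: S: 0 → 0 — passes.
ΔL = 0, ±1 (not L=0↔0): L: 5 → 1, ΔL = -4 — fails.
ΔJ = 0, ±1 (not J=0↔0): J: 5 → 1, ΔJ = -4 — fails.
Rule(s) violated: ΔL, ΔJ.

forbidden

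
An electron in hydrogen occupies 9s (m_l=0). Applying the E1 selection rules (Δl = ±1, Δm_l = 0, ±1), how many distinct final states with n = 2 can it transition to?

E1 requires Δl = ±1, so l_f ∈ {-1, 1}; with 0 ≤ l_f ≤ n_f−1 = 1, the allowed l_f values are {1}.
For l_f = 1: m_f ∈ {m_i−1, m_i, m_i+1} ∩ [−1, 1] = {-1, 0, 1} → 3 states.
Total: 3.

3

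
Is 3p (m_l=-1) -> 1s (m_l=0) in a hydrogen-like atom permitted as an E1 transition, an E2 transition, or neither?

E1

Δl = 0 − 1 = -1; l_i + l_f = 1.
Δm_l = +1.
E1 (Δl = ±1, |Δm_l| ≤ 1): satisfied.
E2 (Δl = 0,±2, l_i+l_f ≥ 2, |Δm_l| ≤ 2): not satisfied.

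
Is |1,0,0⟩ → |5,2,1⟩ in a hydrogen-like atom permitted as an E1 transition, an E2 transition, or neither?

E2

Δl = 2 − 0 = +2; l_i + l_f = 2.
Δm_l = +1.
E1 (Δl = ±1, |Δm_l| ≤ 1): not satisfied.
E2 (Δl = 0,±2, l_i+l_f ≥ 2, |Δm_l| ≤ 2): satisfied.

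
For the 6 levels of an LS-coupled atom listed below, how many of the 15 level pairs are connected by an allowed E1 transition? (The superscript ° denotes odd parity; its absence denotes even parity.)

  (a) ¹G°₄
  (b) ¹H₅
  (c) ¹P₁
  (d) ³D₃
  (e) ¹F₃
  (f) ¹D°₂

(a)–(b): allowed.
(a)–(c): forbidden (ΔL, ΔJ).
(a)–(d): forbidden (ΔS, ΔL).
(a)–(e): allowed.
(a)–(f): forbidden (parity, ΔL, ΔJ).
(b)–(c): forbidden (parity, ΔL, ΔJ).
(b)–(d): forbidden (parity, ΔS, ΔL, ΔJ).
(b)–(e): forbidden (parity, ΔL, ΔJ).
(b)–(f): forbidden (ΔL, ΔJ).
(c)–(d): forbidden (parity, ΔS, ΔJ).
(c)–(e): forbidden (parity, ΔL, ΔJ).
(c)–(f): allowed.
(d)–(e): forbidden (parity, ΔS).
(d)–(f): forbidden (ΔS).
(e)–(f): allowed.
Allowed pairs: 4 of 15.

4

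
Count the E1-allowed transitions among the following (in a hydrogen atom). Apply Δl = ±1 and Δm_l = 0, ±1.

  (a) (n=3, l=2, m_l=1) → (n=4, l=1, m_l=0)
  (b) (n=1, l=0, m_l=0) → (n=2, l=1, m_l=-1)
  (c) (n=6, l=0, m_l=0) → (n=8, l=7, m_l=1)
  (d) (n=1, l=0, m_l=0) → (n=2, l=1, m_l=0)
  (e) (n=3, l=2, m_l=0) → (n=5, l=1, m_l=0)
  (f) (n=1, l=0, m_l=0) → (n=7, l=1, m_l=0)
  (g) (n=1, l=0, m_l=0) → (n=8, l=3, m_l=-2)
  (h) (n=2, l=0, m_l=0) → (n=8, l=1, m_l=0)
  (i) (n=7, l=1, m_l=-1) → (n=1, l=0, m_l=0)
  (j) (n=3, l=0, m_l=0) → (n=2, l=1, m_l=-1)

8

(a) allowed
(b) allowed
(c) forbidden — Δl = +7 (E1 requires Δl = ±1)
(d) allowed
(e) allowed
(f) allowed
(g) forbidden — Δl = +3 (E1 requires Δl = ±1); Δm_l = -2 (E1 requires Δm_l = 0, ±1)
(h) allowed
(i) allowed
(j) allowed
Total allowed: 8 of 10.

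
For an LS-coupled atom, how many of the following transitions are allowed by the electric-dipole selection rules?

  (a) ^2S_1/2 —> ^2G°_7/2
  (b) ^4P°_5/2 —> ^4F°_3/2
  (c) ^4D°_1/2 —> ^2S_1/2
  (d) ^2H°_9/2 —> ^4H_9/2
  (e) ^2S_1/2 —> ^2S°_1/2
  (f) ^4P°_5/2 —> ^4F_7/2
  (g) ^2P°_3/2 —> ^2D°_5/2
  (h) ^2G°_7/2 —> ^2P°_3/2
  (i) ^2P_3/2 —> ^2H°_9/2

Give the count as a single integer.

0

(a) forbidden (ΔL, ΔJ fail)
(b) forbidden (parity, ΔL fail)
(c) forbidden (ΔS, ΔL fail)
(d) forbidden (ΔS fails)
(e) forbidden (ΔL fails)
(f) forbidden (ΔL fails)
(g) forbidden (parity fails)
(h) forbidden (parity, ΔL, ΔJ fail)
(i) forbidden (ΔL, ΔJ fail)
Total allowed: 0 of 9.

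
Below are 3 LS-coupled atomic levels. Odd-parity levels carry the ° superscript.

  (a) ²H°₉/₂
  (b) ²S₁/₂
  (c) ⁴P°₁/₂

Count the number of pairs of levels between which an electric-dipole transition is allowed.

0

(a)–(b): forbidden (ΔL, ΔJ).
(a)–(c): forbidden (parity, ΔS, ΔL, ΔJ).
(b)–(c): forbidden (ΔS).
Allowed pairs: 0 of 3.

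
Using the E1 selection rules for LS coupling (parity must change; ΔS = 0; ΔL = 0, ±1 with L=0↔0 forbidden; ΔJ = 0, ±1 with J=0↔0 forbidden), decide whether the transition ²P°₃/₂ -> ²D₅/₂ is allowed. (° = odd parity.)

allowed

Reading off the term symbols: S 1/2→1/2, L 1→2, J 3/2→5/2, parity odd→even.
ΔL = 0, ±1 (not L=0↔0): L: 1 → 2, ΔL = +1 — ok.
ΔJ = 0, ±1 (not J=0↔0): J: 3/2 → 5/2, ΔJ = +1 — ok.
Parity must change: odd → even — ok.
ΔS = 0: S: 1/2 → 1/2 — ok.
All four E1 rules are satisfied.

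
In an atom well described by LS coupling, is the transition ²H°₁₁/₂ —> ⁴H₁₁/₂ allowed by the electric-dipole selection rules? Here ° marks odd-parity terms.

Reading off the term symbols: S 1/2→3/2, L 5→5, J 11/2→11/2, parity odd→even.
ΔS = 0: S: 1/2 → 3/2 — fails.
Parity must change: odd → even — passes.
ΔJ = 0, ±1 (not J=0↔0): J: 11/2 → 11/2, ΔJ = +0 — passes.
ΔL = 0, ±1 (not L=0↔0): L: 5 → 5, ΔL = +0 — passes.
Rule(s) violated: ΔS.

forbidden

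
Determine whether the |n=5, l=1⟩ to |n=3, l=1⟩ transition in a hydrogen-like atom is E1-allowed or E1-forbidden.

Initial l = 1, final l = 1, so Δl = +0. E1 requires Δl = ±1: violated.
The transition is electric-dipole forbidden.

forbidden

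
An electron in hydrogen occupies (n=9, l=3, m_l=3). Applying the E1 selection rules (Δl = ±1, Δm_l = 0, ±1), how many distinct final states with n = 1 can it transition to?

E1 requires l_f ∈ {2, 4}, but neither lies in [0, 0], so no final state is reachable.
Total: 0.

0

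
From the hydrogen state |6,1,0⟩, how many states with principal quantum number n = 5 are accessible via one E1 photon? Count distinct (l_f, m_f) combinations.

4

E1 requires Δl = ±1, so l_f ∈ {0, 2}; with 0 ≤ l_f ≤ n_f−1 = 4, the allowed l_f values are {0, 2}.
For l_f = 0: m_f ∈ {m_i−1, m_i, m_i+1} ∩ [−0, 0] = {0} → 1 state.
For l_f = 2: m_f ∈ {m_i−1, m_i, m_i+1} ∩ [−2, 2] = {-1, 0, 1} → 3 states.
Total: 4.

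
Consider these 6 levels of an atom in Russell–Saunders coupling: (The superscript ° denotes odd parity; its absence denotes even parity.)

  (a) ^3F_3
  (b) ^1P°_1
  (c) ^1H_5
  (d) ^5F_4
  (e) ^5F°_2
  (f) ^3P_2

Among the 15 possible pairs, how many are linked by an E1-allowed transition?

(a)–(b): forbidden (ΔS, ΔL, ΔJ).
(a)–(c): forbidden (parity, ΔS, ΔL, ΔJ).
(a)–(d): forbidden (parity, ΔS).
(a)–(e): forbidden (ΔS).
(a)–(f): forbidden (parity, ΔL).
(b)–(c): forbidden (ΔL, ΔJ).
(b)–(d): forbidden (ΔS, ΔL, ΔJ).
(b)–(e): forbidden (parity, ΔS, ΔL).
(b)–(f): forbidden (ΔS).
(c)–(d): forbidden (parity, ΔS, ΔL).
(c)–(e): forbidden (ΔS, ΔL, ΔJ).
(c)–(f): forbidden (parity, ΔS, ΔL, ΔJ).
(d)–(e): forbidden (ΔJ).
(d)–(f): forbidden (parity, ΔS, ΔL, ΔJ).
(e)–(f): forbidden (ΔS, ΔL).
Allowed pairs: 0 of 15.

0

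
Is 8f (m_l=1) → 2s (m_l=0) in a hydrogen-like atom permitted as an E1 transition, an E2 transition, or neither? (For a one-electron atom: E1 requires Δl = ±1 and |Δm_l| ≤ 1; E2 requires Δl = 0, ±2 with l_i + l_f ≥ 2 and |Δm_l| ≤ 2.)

neither

Δl = 0 − 3 = -3; l_i + l_f = 3.
Δm_l = -1.
E1 (Δl = ±1, |Δm_l| ≤ 1): not satisfied.
E2 (Δl = 0,±2, l_i+l_f ≥ 2, |Δm_l| ≤ 2): not satisfied.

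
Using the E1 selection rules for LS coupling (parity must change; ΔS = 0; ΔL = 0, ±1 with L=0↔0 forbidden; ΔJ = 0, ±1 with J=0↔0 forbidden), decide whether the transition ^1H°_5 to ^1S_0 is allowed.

ΔL = 0, ±1 (not L=0↔0): L: 5 → 0, ΔL = -5 — ✗.
ΔJ = 0, ±1 (not J=0↔0): J: 5 → 0, ΔJ = -5 — ✗.
ΔS = 0: S: 0 → 0 — ✓.
Parity must change: odd → even — ✓.
Rule(s) violated: ΔL, ΔJ.

forbidden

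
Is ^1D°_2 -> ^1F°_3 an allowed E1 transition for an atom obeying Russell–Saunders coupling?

Initial level: S=0, L=2, J=2, parity odd. Final level: S=0, L=3, J=3, parity odd.
ΔL = 0, ±1 (not L=0↔0): L: 2 → 3, ΔL = +1 — passes.
ΔJ = 0, ±1 (not J=0↔0): J: 2 → 3, ΔJ = +1 — passes.
Parity must change: odd → odd — fails.
ΔS = 0: S: 0 → 0 — passes.
Rule(s) violated: parity.

forbidden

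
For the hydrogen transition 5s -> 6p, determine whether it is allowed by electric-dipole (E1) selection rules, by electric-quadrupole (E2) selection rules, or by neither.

Δl = 1 − 0 = +1; l_i + l_f = 1.
E1 (Δl = ±1): satisfied.
E2 (Δl = 0,±2, l_i+l_f ≥ 2): not satisfied.

E1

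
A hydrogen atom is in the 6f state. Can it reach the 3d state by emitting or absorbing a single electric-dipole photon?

allowed

Initial l = 3, final l = 2, so Δl = -1. E1 requires Δl = ±1: ✓.
All E1 selection rules are satisfied.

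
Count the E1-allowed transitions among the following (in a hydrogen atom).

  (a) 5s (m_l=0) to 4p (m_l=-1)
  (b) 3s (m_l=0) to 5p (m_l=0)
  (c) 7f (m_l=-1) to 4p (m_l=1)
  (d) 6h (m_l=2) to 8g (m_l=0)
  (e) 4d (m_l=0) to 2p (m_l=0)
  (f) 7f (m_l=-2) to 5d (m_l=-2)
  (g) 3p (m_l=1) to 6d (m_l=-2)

4

(a) allowed
(b) allowed
(c) forbidden — Δl = -2 (E1 requires Δl = ±1); Δm_l = +2 (E1 requires Δm_l = 0, ±1)
(d) forbidden — Δm_l = -2 (E1 requires Δm_l = 0, ±1)
(e) allowed
(f) allowed
(g) forbidden — Δm_l = -3 (E1 requires Δm_l = 0, ±1)
Total allowed: 4 of 7.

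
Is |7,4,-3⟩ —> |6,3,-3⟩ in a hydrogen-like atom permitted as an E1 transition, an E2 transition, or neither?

E1

Δl = 3 − 4 = -1; l_i + l_f = 7.
Δm_l = +0.
E1 (Δl = ±1, |Δm_l| ≤ 1): satisfied.
E2 (Δl = 0,±2, l_i+l_f ≥ 2, |Δm_l| ≤ 2): not satisfied.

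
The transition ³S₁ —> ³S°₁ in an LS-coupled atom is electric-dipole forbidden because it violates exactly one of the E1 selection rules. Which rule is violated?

the L=0 ↔ L=0 exclusion

Parity must change: even → odd — satisfied.
ΔS = 0: S: 1 → 1 — satisfied.
ΔL = 0, ±1 (not L=0↔0): L: 0 → 0, ΔL = +0 — violated.
ΔJ = 0, ±1 (not J=0↔0): J: 1 → 1, ΔJ = +0 — satisfied.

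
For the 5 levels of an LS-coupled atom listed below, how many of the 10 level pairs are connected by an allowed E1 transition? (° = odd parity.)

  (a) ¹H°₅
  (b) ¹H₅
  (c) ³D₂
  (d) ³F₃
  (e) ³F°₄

(a)–(b): allowed.
(a)–(c): forbidden (ΔS, ΔL, ΔJ).
(a)–(d): forbidden (ΔS, ΔL, ΔJ).
(a)–(e): forbidden (parity, ΔS, ΔL).
(b)–(c): forbidden (parity, ΔS, ΔL, ΔJ).
(b)–(d): forbidden (parity, ΔS, ΔL, ΔJ).
(b)–(e): forbidden (ΔS, ΔL).
(c)–(d): forbidden (parity).
(c)–(e): forbidden (ΔJ).
(d)–(e): allowed.
Allowed pairs: 2 of 10.

2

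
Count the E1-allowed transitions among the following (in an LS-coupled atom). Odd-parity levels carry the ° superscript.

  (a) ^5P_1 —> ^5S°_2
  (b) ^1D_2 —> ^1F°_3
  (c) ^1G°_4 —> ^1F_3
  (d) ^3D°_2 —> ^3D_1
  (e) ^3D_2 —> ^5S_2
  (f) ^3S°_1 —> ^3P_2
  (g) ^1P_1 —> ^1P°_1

6

(a) allowed
(b) allowed
(c) allowed
(d) allowed
(e) forbidden (parity, ΔS, ΔL fail)
(f) allowed
(g) allowed
Total allowed: 6 of 7.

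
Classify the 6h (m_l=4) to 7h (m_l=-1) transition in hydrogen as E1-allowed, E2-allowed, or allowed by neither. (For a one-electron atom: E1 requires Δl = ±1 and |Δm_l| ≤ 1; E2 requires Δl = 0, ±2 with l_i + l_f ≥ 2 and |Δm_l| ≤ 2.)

Δl = 5 − 5 = +0; l_i + l_f = 10.
Δm_l = -5.
E1 (Δl = ±1, |Δm_l| ≤ 1): not satisfied.
E2 (Δl = 0,±2, l_i+l_f ≥ 2, |Δm_l| ≤ 2): not satisfied.

neither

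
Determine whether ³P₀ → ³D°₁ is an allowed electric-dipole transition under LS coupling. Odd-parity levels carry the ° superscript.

Initial level: S=1, L=1, J=0, parity even. Final level: S=1, L=2, J=1, parity odd.
Parity must change: even → odd — ✓.
ΔS = 0: S: 1 → 1 — ✓.
ΔL = 0, ±1 (not L=0↔0): L: 1 → 2, ΔL = +1 — ✓.
ΔJ = 0, ±1 (not J=0↔0): J: 0 → 1, ΔJ = +1 — ✓.
All four E1 rules are satisfied.

allowed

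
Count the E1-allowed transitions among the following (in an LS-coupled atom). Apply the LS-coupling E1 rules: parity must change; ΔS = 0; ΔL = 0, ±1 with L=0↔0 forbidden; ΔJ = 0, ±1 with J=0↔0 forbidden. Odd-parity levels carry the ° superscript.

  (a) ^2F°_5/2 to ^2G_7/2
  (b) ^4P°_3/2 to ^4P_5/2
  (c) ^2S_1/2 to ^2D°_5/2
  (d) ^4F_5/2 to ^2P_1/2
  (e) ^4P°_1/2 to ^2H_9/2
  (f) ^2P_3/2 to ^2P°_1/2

3

(a) allowed
(b) allowed
(c) forbidden (ΔL, ΔJ fail)
(d) forbidden (parity, ΔS, ΔL, ΔJ fail)
(e) forbidden (ΔS, ΔL, ΔJ fail)
(f) allowed
Total allowed: 3 of 6.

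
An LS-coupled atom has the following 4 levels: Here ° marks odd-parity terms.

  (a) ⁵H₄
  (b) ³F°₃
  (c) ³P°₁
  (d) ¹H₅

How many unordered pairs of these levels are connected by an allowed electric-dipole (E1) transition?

0

(a)–(b): forbidden (ΔS, ΔL).
(a)–(c): forbidden (ΔS, ΔL, ΔJ).
(a)–(d): forbidden (parity, ΔS).
(b)–(c): forbidden (parity, ΔL, ΔJ).
(b)–(d): forbidden (ΔS, ΔL, ΔJ).
(c)–(d): forbidden (ΔS, ΔL, ΔJ).
Allowed pairs: 0 of 6.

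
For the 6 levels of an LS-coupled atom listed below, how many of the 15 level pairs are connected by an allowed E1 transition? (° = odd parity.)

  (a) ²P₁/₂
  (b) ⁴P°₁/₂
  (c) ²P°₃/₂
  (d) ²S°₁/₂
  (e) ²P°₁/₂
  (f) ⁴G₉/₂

3

(a)–(b): forbidden (ΔS).
(a)–(c): allowed.
(a)–(d): allowed.
(a)–(e): allowed.
(a)–(f): forbidden (parity, ΔS, ΔL, ΔJ).
(b)–(c): forbidden (parity, ΔS).
(b)–(d): forbidden (parity, ΔS).
(b)–(e): forbidden (parity, ΔS).
(b)–(f): forbidden (ΔL, ΔJ).
(c)–(d): forbidden (parity).
(c)–(e): forbidden (parity).
(c)–(f): forbidden (ΔS, ΔL, ΔJ).
(d)–(e): forbidden (parity).
(d)–(f): forbidden (ΔS, ΔL, ΔJ).
(e)–(f): forbidden (ΔS, ΔL, ΔJ).
Allowed pairs: 3 of 15.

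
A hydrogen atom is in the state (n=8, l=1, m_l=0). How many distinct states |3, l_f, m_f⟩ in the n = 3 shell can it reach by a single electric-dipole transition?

4

E1 requires Δl = ±1, so l_f ∈ {0, 2}; with 0 ≤ l_f ≤ n_f−1 = 2, the allowed l_f values are {0, 2}.
For l_f = 0: m_f ∈ {m_i−1, m_i, m_i+1} ∩ [−0, 0] = {0} → 1 state.
For l_f = 2: m_f ∈ {m_i−1, m_i, m_i+1} ∩ [−2, 2] = {-1, 0, 1} → 3 states.
Total: 4.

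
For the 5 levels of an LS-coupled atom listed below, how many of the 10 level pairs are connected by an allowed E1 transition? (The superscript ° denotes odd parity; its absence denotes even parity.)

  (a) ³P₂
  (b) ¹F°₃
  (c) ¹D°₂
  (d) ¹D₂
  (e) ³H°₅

2

(a)–(b): forbidden (ΔS, ΔL).
(a)–(c): forbidden (ΔS).
(a)–(d): forbidden (parity, ΔS).
(a)–(e): forbidden (ΔL, ΔJ).
(b)–(c): forbidden (parity).
(b)–(d): allowed.
(b)–(e): forbidden (parity, ΔS, ΔL, ΔJ).
(c)–(d): allowed.
(c)–(e): forbidden (parity, ΔS, ΔL, ΔJ).
(d)–(e): forbidden (ΔS, ΔL, ΔJ).
Allowed pairs: 2 of 10.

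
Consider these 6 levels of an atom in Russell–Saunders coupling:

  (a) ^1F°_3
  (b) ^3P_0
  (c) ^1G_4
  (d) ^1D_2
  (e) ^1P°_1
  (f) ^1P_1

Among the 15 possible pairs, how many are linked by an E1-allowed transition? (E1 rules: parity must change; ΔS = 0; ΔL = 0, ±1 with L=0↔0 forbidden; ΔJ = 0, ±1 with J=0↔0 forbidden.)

4

(a)–(b): forbidden (ΔS, ΔL, ΔJ).
(a)–(c): allowed.
(a)–(d): allowed.
(a)–(e): forbidden (parity, ΔL, ΔJ).
(a)–(f): forbidden (ΔL, ΔJ).
(b)–(c): forbidden (parity, ΔS, ΔL, ΔJ).
(b)–(d): forbidden (parity, ΔS, ΔJ).
(b)–(e): forbidden (ΔS).
(b)–(f): forbidden (parity, ΔS).
(c)–(d): forbidden (parity, ΔL, ΔJ).
(c)–(e): forbidden (ΔL, ΔJ).
(c)–(f): forbidden (parity, ΔL, ΔJ).
(d)–(e): allowed.
(d)–(f): forbidden (parity).
(e)–(f): allowed.
Allowed pairs: 4 of 15.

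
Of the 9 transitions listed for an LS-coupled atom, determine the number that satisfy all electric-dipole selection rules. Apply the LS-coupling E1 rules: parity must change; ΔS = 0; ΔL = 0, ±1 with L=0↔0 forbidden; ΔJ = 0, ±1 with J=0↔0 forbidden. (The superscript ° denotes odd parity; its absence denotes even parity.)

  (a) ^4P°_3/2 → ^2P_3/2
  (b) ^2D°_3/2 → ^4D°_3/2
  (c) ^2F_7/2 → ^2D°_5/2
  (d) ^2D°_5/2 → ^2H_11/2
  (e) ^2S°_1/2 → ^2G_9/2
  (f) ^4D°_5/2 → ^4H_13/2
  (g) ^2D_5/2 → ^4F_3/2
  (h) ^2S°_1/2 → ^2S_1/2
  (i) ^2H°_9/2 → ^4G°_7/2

(a) forbidden (ΔS fails)
(b) forbidden (parity, ΔS fail)
(c) allowed
(d) forbidden (ΔL, ΔJ fail)
(e) forbidden (ΔL, ΔJ fail)
(f) forbidden (ΔL, ΔJ fail)
(g) forbidden (parity, ΔS fail)
(h) forbidden (ΔL fails)
(i) forbidden (parity, ΔS fail)
Total allowed: 1 of 9.

1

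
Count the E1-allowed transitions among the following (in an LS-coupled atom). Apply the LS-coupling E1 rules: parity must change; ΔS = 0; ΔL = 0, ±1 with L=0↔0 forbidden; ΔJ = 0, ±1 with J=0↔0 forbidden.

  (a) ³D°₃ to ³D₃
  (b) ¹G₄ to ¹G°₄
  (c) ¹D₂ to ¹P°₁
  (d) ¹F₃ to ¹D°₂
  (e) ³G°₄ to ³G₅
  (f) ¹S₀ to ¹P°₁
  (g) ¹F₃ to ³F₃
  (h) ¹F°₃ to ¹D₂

(a) allowed
(b) allowed
(c) allowed
(d) allowed
(e) allowed
(f) allowed
(g) forbidden (parity, ΔS fail)
(h) allowed
Total allowed: 7 of 8.

7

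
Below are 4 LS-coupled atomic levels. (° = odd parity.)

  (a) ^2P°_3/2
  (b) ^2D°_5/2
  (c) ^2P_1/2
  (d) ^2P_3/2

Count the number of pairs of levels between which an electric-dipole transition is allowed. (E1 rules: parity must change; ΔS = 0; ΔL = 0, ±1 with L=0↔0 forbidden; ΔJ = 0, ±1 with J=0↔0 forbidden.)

(a)–(b): forbidden (parity).
(a)–(c): allowed.
(a)–(d): allowed.
(b)–(c): forbidden (ΔJ).
(b)–(d): allowed.
(c)–(d): forbidden (parity).
Allowed pairs: 3 of 6.

3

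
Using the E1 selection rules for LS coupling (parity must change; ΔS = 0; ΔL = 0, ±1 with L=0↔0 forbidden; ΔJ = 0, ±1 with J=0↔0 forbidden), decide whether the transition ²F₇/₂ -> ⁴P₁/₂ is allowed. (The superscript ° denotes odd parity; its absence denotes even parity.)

Parity must change: even → even — fails.
ΔS = 0: S: 1/2 → 3/2 — fails.
ΔL = 0, ±1 (not L=0↔0): L: 3 → 1, ΔL = -2 — fails.
ΔJ = 0, ±1 (not J=0↔0): J: 7/2 → 1/2, ΔJ = -3 — fails.
Rule(s) violated: parity, ΔS, ΔL, ΔJ.

forbidden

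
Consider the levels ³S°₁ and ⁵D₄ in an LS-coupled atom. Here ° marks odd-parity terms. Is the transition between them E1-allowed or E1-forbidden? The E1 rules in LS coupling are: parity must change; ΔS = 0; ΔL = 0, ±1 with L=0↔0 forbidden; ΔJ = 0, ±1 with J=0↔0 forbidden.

Initial level: S=1, L=0, J=1, parity odd. Final level: S=2, L=2, J=4, parity even.
Parity must change: odd → even — ✓.
ΔS = 0: S: 1 → 2 — ✗.
ΔL = 0, ±1 (not L=0↔0): L: 0 → 2, ΔL = +2 — ✗.
ΔJ = 0, ±1 (not J=0↔0): J: 1 → 4, ΔJ = +3 — ✗.
Rule(s) violated: ΔS, ΔL, ΔJ.

forbidden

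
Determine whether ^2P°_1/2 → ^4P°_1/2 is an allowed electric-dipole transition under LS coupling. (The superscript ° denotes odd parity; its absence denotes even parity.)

Initial level: S=1/2, L=1, J=1/2, parity odd. Final level: S=3/2, L=1, J=1/2, parity odd.
Parity must change: odd → odd — fails.
ΔS = 0: S: 1/2 → 3/2 — fails.
ΔL = 0, ±1 (not L=0↔0): L: 1 → 1, ΔL = +0 — passes.
ΔJ = 0, ±1 (not J=0↔0): J: 1/2 → 1/2, ΔJ = +0 — passes.
Rule(s) violated: parity, ΔS.

forbidden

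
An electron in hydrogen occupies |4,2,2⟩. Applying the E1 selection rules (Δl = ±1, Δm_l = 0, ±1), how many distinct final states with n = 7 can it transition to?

4

E1 requires Δl = ±1, so l_f ∈ {1, 3}; with 0 ≤ l_f ≤ n_f−1 = 6, the allowed l_f values are {1, 3}.
For l_f = 1: m_f ∈ {m_i−1, m_i, m_i+1} ∩ [−1, 1] = {1} → 1 state.
For l_f = 3: m_f ∈ {m_i−1, m_i, m_i+1} ∩ [−3, 3] = {1, 2, 3} → 3 states.
Total: 4.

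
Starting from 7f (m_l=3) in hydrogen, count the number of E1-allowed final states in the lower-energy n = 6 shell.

E1 requires Δl = ±1, so l_f ∈ {2, 4}; with 0 ≤ l_f ≤ n_f−1 = 5, the allowed l_f values are {2, 4}.
For l_f = 2: m_f ∈ {m_i−1, m_i, m_i+1} ∩ [−2, 2] = {2} → 1 state.
For l_f = 4: m_f ∈ {m_i−1, m_i, m_i+1} ∩ [−4, 4] = {2, 3, 4} → 3 states.
Total: 4.

4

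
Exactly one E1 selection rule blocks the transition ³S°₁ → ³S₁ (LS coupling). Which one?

Initial level: S=1, L=0, J=1, parity odd. Final level: S=1, L=0, J=1, parity even.
Parity must change: odd → even — passes.
ΔS = 0: S: 1 → 1 — passes.
ΔL = 0, ±1 (not L=0↔0): L: 0 → 0, ΔL = +0 — fails.
ΔJ = 0, ±1 (not J=0↔0): J: 1 → 1, ΔJ = +0 — passes.

the L=0 ↔ L=0 exclusion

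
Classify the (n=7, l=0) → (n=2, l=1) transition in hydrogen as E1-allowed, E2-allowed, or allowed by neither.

Δl = 1 − 0 = +1; l_i + l_f = 1.
E1 (Δl = ±1): satisfied.
E2 (Δl = 0,±2, l_i+l_f ≥ 2): not satisfied.

E1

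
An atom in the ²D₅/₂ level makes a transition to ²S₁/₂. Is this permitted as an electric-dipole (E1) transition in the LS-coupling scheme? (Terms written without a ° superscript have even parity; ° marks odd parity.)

Parity must change: even → even — violated.
ΔS = 0: S: 1/2 → 1/2 — satisfied.
ΔL = 0, ±1 (not L=0↔0): L: 2 → 0, ΔL = -2 — violated.
ΔJ = 0, ±1 (not J=0↔0): J: 5/2 → 1/2, ΔJ = -2 — violated.
Rule(s) violated: parity, ΔL, ΔJ.

forbidden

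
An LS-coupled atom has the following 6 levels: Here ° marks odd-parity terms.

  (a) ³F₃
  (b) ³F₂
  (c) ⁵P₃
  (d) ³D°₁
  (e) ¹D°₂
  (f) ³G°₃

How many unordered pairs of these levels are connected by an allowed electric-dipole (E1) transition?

(a)–(b): forbidden (parity).
(a)–(c): forbidden (parity, ΔS, ΔL).
(a)–(d): forbidden (ΔJ).
(a)–(e): forbidden (ΔS).
(a)–(f): allowed.
(b)–(c): forbidden (parity, ΔS, ΔL).
(b)–(d): allowed.
(b)–(e): forbidden (ΔS).
(b)–(f): allowed.
(c)–(d): forbidden (ΔS, ΔJ).
(c)–(e): forbidden (ΔS).
(c)–(f): forbidden (ΔS, ΔL).
(d)–(e): forbidden (parity, ΔS).
(d)–(f): forbidden (parity, ΔL, ΔJ).
(e)–(f): forbidden (parity, ΔS, ΔL).
Allowed pairs: 3 of 15.

3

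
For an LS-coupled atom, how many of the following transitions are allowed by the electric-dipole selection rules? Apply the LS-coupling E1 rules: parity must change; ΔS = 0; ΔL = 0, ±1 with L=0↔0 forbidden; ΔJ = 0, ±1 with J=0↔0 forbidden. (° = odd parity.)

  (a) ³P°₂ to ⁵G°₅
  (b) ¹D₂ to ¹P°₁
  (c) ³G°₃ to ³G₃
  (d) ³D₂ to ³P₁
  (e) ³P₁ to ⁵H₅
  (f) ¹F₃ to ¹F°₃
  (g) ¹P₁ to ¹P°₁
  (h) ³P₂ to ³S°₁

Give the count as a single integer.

5

(a) forbidden (parity, ΔS, ΔL, ΔJ fail)
(b) allowed
(c) allowed
(d) forbidden (parity fails)
(e) forbidden (parity, ΔS, ΔL, ΔJ fail)
(f) allowed
(g) allowed
(h) allowed
Total allowed: 5 of 8.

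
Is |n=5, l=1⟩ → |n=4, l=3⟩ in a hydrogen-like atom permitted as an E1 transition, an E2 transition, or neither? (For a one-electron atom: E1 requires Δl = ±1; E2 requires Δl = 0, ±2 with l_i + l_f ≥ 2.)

E2

Δl = 3 − 1 = +2; l_i + l_f = 4.
E1 (Δl = ±1): not satisfied.
E2 (Δl = 0,±2, l_i+l_f ≥ 2): satisfied.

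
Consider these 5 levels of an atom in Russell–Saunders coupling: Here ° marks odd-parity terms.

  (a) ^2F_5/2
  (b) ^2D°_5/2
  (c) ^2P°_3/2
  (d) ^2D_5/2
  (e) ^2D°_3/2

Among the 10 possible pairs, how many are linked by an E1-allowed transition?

(a)–(b): allowed.
(a)–(c): forbidden (ΔL).
(a)–(d): forbidden (parity).
(a)–(e): allowed.
(b)–(c): forbidden (parity).
(b)–(d): allowed.
(b)–(e): forbidden (parity).
(c)–(d): allowed.
(c)–(e): forbidden (parity).
(d)–(e): allowed.
Allowed pairs: 5 of 10.

5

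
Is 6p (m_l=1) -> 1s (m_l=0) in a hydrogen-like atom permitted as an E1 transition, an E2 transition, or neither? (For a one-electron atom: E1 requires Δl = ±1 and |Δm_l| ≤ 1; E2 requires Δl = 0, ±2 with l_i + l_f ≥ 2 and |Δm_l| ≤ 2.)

E1

Δl = 0 − 1 = -1; l_i + l_f = 1.
Δm_l = -1.
E1 (Δl = ±1, |Δm_l| ≤ 1): satisfied.
E2 (Δl = 0,±2, l_i+l_f ≥ 2, |Δm_l| ≤ 2): not satisfied.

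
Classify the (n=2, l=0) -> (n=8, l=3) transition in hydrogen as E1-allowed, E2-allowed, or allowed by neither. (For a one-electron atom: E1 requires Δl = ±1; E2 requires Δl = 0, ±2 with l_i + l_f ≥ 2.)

neither

Δl = 3 − 0 = +3; l_i + l_f = 3.
E1 (Δl = ±1): not satisfied.
E2 (Δl = 0,±2, l_i+l_f ≥ 2): not satisfied.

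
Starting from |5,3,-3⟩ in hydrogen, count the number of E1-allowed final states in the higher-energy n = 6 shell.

E1 requires Δl = ±1, so l_f ∈ {2, 4}; with 0 ≤ l_f ≤ n_f−1 = 5, the allowed l_f values are {2, 4}.
For l_f = 2: m_f ∈ {m_i−1, m_i, m_i+1} ∩ [−2, 2] = {-2} → 1 state.
For l_f = 4: m_f ∈ {m_i−1, m_i, m_i+1} ∩ [−4, 4] = {-4, -3, -2} → 3 states.
Total: 4.

4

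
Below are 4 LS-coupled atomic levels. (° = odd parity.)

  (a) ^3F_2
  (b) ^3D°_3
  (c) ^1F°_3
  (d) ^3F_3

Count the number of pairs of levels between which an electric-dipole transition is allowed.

(a)–(b): allowed.
(a)–(c): forbidden (ΔS).
(a)–(d): forbidden (parity).
(b)–(c): forbidden (parity, ΔS).
(b)–(d): allowed.
(c)–(d): forbidden (ΔS).
Allowed pairs: 2 of 6.

2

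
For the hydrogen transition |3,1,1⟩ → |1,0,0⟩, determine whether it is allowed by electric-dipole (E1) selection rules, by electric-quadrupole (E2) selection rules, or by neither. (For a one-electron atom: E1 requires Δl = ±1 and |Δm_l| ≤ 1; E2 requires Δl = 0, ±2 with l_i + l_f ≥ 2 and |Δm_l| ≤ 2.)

E1

Δl = 0 − 1 = -1; l_i + l_f = 1.
Δm_l = -1.
E1 (Δl = ±1, |Δm_l| ≤ 1): satisfied.
E2 (Δl = 0,±2, l_i+l_f ≥ 2, |Δm_l| ≤ 2): not satisfied.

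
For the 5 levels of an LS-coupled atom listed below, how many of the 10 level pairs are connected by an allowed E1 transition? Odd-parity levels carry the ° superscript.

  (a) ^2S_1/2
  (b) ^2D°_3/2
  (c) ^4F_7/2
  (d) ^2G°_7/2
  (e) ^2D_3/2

(a)–(b): forbidden (ΔL).
(a)–(c): forbidden (parity, ΔS, ΔL, ΔJ).
(a)–(d): forbidden (ΔL, ΔJ).
(a)–(e): forbidden (parity, ΔL).
(b)–(c): forbidden (ΔS, ΔJ).
(b)–(d): forbidden (parity, ΔL, ΔJ).
(b)–(e): allowed.
(c)–(d): forbidden (ΔS).
(c)–(e): forbidden (parity, ΔS, ΔJ).
(d)–(e): forbidden (ΔL, ΔJ).
Allowed pairs: 1 of 10.

1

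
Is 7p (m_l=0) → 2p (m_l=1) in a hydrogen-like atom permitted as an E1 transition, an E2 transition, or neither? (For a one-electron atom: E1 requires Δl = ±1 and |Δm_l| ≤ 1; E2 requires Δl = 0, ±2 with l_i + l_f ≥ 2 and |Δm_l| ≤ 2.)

E2

Δl = 1 − 1 = +0; l_i + l_f = 2.
Δm_l = +1.
E1 (Δl = ±1, |Δm_l| ≤ 1): not satisfied.
E2 (Δl = 0,±2, l_i+l_f ≥ 2, |Δm_l| ≤ 2): satisfied.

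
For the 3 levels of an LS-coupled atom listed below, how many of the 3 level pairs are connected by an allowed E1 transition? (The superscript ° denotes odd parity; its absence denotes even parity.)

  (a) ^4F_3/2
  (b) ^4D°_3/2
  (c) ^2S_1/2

1

(a)–(b): allowed.
(a)–(c): forbidden (parity, ΔS, ΔL).
(b)–(c): forbidden (ΔS, ΔL).
Allowed pairs: 1 of 3.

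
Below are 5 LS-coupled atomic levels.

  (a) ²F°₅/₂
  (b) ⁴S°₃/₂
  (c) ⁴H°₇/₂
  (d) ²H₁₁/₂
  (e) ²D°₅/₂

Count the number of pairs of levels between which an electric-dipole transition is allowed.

0

(a)–(b): forbidden (parity, ΔS, ΔL).
(a)–(c): forbidden (parity, ΔS, ΔL).
(a)–(d): forbidden (ΔL, ΔJ).
(a)–(e): forbidden (parity).
(b)–(c): forbidden (parity, ΔL, ΔJ).
(b)–(d): forbidden (ΔS, ΔL, ΔJ).
(b)–(e): forbidden (parity, ΔS, ΔL).
(c)–(d): forbidden (ΔS, ΔJ).
(c)–(e): forbidden (parity, ΔS, ΔL).
(d)–(e): forbidden (ΔL, ΔJ).
Allowed pairs: 0 of 10.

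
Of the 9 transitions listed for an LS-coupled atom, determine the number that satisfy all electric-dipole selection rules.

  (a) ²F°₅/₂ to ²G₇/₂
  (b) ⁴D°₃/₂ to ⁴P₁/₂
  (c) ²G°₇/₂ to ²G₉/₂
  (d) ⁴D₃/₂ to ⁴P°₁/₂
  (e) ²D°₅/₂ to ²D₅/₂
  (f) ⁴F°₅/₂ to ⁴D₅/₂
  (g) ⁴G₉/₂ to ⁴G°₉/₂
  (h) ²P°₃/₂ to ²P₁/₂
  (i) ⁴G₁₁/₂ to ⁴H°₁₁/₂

9

(a) allowed
(b) allowed
(c) allowed
(d) allowed
(e) allowed
(f) allowed
(g) allowed
(h) allowed
(i) allowed
Total allowed: 9 of 9.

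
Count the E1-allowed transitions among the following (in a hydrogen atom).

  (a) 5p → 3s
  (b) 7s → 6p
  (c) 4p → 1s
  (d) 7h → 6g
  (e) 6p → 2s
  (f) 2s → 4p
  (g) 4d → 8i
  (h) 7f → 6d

7

(a) allowed
(b) allowed
(c) allowed
(d) allowed
(e) allowed
(f) allowed
(g) forbidden — Δl = +4 (E1 requires Δl = ±1)
(h) allowed
Total allowed: 7 of 8.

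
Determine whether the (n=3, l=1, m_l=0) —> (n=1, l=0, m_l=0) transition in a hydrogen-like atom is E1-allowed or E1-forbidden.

allowed

Initial l = 1, final l = 0, so Δl = -1. E1 requires Δl = ±1: ✓.
m_l: 0 → 0 (Δm_l = +0). |Δm_l| ≤ 1 ✓.
All E1 selection rules are satisfied.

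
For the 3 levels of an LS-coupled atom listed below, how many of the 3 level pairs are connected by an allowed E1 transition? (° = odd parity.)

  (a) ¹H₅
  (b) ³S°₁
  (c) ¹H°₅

(a)–(b): forbidden (ΔS, ΔL, ΔJ).
(a)–(c): allowed.
(b)–(c): forbidden (parity, ΔS, ΔL, ΔJ).
Allowed pairs: 1 of 3.

1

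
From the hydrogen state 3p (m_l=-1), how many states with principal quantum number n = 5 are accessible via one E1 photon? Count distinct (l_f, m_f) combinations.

4

E1 requires Δl = ±1, so l_f ∈ {0, 2}; with 0 ≤ l_f ≤ n_f−1 = 4, the allowed l_f values are {0, 2}.
For l_f = 0: m_f ∈ {m_i−1, m_i, m_i+1} ∩ [−0, 0] = {0} → 1 state.
For l_f = 2: m_f ∈ {m_i−1, m_i, m_i+1} ∩ [−2, 2] = {-2, -1, 0} → 3 states.
Total: 4.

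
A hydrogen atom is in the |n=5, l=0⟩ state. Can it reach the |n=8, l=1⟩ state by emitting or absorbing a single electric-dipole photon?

l: 0 → 1 (Δl = +1). Δl = ±1 ✓.
All E1 selection rules are satisfied.

allowed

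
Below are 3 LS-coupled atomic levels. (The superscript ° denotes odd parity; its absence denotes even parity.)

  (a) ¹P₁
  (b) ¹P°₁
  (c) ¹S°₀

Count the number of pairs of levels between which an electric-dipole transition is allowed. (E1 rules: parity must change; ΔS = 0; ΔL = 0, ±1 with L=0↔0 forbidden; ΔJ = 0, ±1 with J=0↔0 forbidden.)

2

(a)–(b): allowed.
(a)–(c): allowed.
(b)–(c): forbidden (parity).
Allowed pairs: 2 of 3.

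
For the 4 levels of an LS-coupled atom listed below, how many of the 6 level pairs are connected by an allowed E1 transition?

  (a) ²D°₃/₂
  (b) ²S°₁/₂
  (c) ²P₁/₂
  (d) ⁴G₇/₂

(a)–(b): forbidden (parity, ΔL).
(a)–(c): allowed.
(a)–(d): forbidden (ΔS, ΔL, ΔJ).
(b)–(c): allowed.
(b)–(d): forbidden (ΔS, ΔL, ΔJ).
(c)–(d): forbidden (parity, ΔS, ΔL, ΔJ).
Allowed pairs: 2 of 6.

2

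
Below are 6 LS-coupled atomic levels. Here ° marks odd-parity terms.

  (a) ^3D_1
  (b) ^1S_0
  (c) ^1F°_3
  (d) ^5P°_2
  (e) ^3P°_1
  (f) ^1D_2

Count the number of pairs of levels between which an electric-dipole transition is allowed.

(a)–(b): forbidden (parity, ΔS, ΔL).
(a)–(c): forbidden (ΔS, ΔJ).
(a)–(d): forbidden (ΔS).
(a)–(e): allowed.
(a)–(f): forbidden (parity, ΔS).
(b)–(c): forbidden (ΔL, ΔJ).
(b)–(d): forbidden (ΔS, ΔJ).
(b)–(e): forbidden (ΔS).
(b)–(f): forbidden (parity, ΔL, ΔJ).
(c)–(d): forbidden (parity, ΔS, ΔL).
(c)–(e): forbidden (parity, ΔS, ΔL, ΔJ).
(c)–(f): allowed.
(d)–(e): forbidden (parity, ΔS).
(d)–(f): forbidden (ΔS).
(e)–(f): forbidden (ΔS).
Allowed pairs: 2 of 15.

2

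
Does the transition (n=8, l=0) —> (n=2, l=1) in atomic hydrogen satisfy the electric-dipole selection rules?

Initial l = 0, final l = 1, so Δl = +1. E1 requires Δl = ±1: ok.
All E1 selection rules are satisfied.

allowed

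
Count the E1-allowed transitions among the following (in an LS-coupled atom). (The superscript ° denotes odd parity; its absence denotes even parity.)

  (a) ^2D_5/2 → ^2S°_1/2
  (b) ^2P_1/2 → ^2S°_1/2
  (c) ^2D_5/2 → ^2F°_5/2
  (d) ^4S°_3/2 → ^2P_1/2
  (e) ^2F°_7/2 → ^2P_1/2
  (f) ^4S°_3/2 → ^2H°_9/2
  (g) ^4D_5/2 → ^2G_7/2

2

(a) forbidden (ΔL, ΔJ fail)
(b) allowed
(c) allowed
(d) forbidden (ΔS fails)
(e) forbidden (ΔL, ΔJ fail)
(f) forbidden (parity, ΔS, ΔL, ΔJ fail)
(g) forbidden (parity, ΔS, ΔL fail)
Total allowed: 2 of 7.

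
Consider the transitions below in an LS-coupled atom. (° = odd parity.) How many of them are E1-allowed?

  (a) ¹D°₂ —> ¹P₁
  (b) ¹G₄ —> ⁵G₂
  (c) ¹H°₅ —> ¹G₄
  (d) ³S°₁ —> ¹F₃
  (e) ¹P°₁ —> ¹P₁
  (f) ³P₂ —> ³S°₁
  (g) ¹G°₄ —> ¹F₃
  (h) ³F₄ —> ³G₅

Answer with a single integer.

(a) allowed
(b) forbidden (parity, ΔS, ΔJ fail)
(c) allowed
(d) forbidden (ΔS, ΔL, ΔJ fail)
(e) allowed
(f) allowed
(g) allowed
(h) forbidden (parity fails)
Total allowed: 5 of 8.

5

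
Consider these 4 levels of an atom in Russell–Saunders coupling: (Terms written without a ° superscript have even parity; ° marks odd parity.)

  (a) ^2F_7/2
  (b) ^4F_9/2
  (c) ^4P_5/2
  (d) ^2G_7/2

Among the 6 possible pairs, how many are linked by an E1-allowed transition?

0

(a)–(b): forbidden (parity, ΔS).
(a)–(c): forbidden (parity, ΔS, ΔL).
(a)–(d): forbidden (parity).
(b)–(c): forbidden (parity, ΔL, ΔJ).
(b)–(d): forbidden (parity, ΔS).
(c)–(d): forbidden (parity, ΔS, ΔL).
Allowed pairs: 0 of 6.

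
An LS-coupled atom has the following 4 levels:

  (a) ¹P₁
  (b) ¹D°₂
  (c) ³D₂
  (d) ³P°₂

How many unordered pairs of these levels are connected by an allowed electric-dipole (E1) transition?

(a)–(b): allowed.
(a)–(c): forbidden (parity, ΔS).
(a)–(d): forbidden (ΔS).
(b)–(c): forbidden (ΔS).
(b)–(d): forbidden (parity, ΔS).
(c)–(d): allowed.
Allowed pairs: 2 of 6.

2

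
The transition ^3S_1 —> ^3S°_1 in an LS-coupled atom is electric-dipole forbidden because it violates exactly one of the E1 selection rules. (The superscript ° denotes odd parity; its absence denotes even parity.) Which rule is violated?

the L=0 ↔ L=0 exclusion

Initial level: S=1, L=0, J=1, parity even. Final level: S=1, L=0, J=1, parity odd.
Parity must change: even → odd — ok.
ΔS = 0: S: 1 → 1 — ok.
ΔL = 0, ±1 (not L=0↔0): L: 0 → 0, ΔL = +0 — fails.
ΔJ = 0, ±1 (not J=0↔0): J: 1 → 1, ΔJ = +0 — ok.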